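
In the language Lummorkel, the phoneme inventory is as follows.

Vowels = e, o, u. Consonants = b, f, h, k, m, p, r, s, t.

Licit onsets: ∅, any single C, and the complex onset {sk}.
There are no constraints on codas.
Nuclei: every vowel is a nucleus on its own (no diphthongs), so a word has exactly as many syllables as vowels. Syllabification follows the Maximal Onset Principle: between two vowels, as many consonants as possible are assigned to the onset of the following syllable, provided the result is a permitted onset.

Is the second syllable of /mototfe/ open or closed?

closed

The vowels are o, o, e — 3 nuclei, so 3 syllables.
σ1/σ2 boundary: just /t/ — single C goes to the following onset.
σ2/σ3 boundary: cluster /tf/ — the longest permitted-onset suffix is /f/; onset = /f/, preceding coda = /t/.
Result: mo.tot.fe.
Syllable 2 is /tot/ with coda /t/, so it is closed.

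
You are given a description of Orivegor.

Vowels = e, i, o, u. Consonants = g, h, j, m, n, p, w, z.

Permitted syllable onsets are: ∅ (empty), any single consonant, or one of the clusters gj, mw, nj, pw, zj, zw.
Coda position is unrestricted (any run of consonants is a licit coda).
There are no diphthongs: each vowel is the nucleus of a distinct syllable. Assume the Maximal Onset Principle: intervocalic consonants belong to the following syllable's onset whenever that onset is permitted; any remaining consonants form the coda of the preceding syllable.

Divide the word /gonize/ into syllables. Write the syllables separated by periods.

Vowels present: o, i, e; each is a nucleus, giving 3 syllables.
σ1/σ2 boundary: /n/ → onset of the next syllable (single consonants are always licit onsets).
σ2/σ3 boundary: just /z/ — single C goes to the following onset.

go.ni.ze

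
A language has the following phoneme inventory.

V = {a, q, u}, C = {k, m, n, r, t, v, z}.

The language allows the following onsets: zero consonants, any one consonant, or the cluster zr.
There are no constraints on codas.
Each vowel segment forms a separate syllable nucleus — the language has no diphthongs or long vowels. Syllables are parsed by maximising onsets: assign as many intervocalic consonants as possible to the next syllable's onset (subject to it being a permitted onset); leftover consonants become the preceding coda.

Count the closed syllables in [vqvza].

1

The vowels are q, a — 2 nuclei, so 2 syllables.
σ1/σ2 boundary: /vz/ — longest licit onset from the right is /z/, leaving /v/ as coda.
So the parse is vqv.za.
Classifying each syllable: /vqv/ (closed), /za/ (open).
Closed syllables: 1.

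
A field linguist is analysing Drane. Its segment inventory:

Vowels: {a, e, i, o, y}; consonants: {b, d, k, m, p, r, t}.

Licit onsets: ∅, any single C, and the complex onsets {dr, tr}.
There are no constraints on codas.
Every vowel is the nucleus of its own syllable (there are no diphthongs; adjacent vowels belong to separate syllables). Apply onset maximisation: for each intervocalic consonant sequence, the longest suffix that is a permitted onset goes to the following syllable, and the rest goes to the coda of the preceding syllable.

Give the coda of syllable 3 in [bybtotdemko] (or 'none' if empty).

m

The vowels are y, o, e, o — 4 nuclei, so 4 syllables.
/y…o/ gap (V1→V2): /bt/ splits as /b/ + /t/ (/t/ is the longest suffix that is a licit onset).
/o…e/ gap (V2→V3): cluster /td/ — the longest permitted-onset suffix is /d/; onset = /d/, preceding coda = /t/.
/e…o/ gap (V3→V4): /mk/ — longest licit onset from the right is /k/, leaving /m/ as coda.
Syllabification: byb.tot.dem.ko.
Syllable 3 is /dem/: onset /d/, nucleus /e/, coda /m/.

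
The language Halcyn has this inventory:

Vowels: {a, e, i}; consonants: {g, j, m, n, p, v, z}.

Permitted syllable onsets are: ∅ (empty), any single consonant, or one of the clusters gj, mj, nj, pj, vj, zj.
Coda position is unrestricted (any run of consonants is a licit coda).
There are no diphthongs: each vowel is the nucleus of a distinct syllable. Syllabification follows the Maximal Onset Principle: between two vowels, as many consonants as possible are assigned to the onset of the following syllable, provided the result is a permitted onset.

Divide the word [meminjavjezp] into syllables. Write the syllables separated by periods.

Nuclei (vowels): e, i, a, e → 4 syllables.
Between /e/ (V1) and /i/ (V2): /m/ is a single consonant, so it becomes the next onset.
Between /i/ (V2) and /a/ (V3): cluster /nj/ — /nj/ is itself a permitted onset, so the whole cluster goes right; preceding coda = ∅.
Between /a/ (V3) and /e/ (V4): cluster /vj/ — /vj/ is itself a permitted onset, so the whole cluster goes right; preceding coda = ∅.

me.mi.nja.vjezp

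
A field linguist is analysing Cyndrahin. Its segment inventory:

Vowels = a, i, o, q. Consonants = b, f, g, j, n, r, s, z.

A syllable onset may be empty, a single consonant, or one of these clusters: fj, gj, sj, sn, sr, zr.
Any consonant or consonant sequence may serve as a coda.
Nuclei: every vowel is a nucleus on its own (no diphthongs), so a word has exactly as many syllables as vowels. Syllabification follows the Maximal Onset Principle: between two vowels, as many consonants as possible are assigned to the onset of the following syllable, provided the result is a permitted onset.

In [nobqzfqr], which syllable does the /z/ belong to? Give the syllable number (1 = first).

The vowels are o, q, q — 3 nuclei, so 3 syllables.
/o…q/ gap (V1→V2): /b/ → onset of the next syllable (single consonants are always licit onsets).
/q…q/ gap (V2→V3): cluster /zf/ — the longest permitted-onset suffix is /f/; onset = /f/, preceding coda = /z/.
Result: no.bqz.fqr.
The /z/ is in the coda of syllable 2 (/bqz/).

2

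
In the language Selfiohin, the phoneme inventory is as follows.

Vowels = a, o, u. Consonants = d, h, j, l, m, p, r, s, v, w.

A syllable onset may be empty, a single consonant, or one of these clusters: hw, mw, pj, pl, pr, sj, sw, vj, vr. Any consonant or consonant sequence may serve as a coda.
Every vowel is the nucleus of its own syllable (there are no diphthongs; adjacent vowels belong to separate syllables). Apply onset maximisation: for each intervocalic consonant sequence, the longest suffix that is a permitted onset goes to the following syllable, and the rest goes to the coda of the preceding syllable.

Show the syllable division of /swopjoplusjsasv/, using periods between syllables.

swo.pjo.plusj.sasv

Vowels present: o, o, u, a; each is a nucleus, giving 4 syllables.
σ1/σ2 boundary: cluster /pj/ — /pj/ is itself a permitted onset, so the whole cluster goes right; preceding coda = ∅.
σ2/σ3 boundary: /pl/ — entire cluster is a permitted onset → onset /pl/, coda ∅.
σ3/σ4 boundary: /sjs/ — longest licit onset from the right is /s/, leaving /sj/ as coda.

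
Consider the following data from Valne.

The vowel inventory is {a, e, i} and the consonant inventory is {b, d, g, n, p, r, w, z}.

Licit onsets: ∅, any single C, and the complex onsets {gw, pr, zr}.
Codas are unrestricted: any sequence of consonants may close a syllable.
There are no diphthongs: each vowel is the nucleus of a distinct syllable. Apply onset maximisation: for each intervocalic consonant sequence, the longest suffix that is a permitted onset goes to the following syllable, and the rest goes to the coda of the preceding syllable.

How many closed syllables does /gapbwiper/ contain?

2

Vowels present: a, i, e; each is a nucleus, giving 3 syllables.
σ1/σ2 boundary: /pbw/; trying suffixes from longest down, /w/ is the first permitted one, so coda /pb/ | onset /w/.
σ2/σ3 boundary: just /p/ — single C goes to the following onset.
Syllabification: gapb.wi.per.
Classifying each syllable: /gapb/ (closed), /wi/ (open), /per/ (closed).
Closed syllables: 2.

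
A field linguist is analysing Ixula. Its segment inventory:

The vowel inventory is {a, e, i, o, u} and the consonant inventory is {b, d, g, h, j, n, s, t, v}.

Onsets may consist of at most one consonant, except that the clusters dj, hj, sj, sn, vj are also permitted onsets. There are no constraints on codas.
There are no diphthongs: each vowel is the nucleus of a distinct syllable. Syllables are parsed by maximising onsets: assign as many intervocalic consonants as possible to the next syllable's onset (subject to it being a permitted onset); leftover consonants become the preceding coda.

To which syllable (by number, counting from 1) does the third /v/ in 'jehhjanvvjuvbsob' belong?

Nuclei (vowels): e, a, u, o → 4 syllables.
σ1/σ2 boundary: /hhj/ splits as /h/ + /hj/ (/hj/ is the longest suffix that is a licit onset).
σ2/σ3 boundary: cluster /nvvj/ — the longest permitted-onset suffix is /vj/; onset = /vj/, preceding coda = /nv/.
σ3/σ4 boundary: /vbs/; trying suffixes from longest down, /s/ is the first permitted one, so coda /vb/ | onset /s/.
So the parse is jeh.hjanv.vjuvb.sob.
The third /v/ is in the coda of syllable 3 (/vjuvb/).

3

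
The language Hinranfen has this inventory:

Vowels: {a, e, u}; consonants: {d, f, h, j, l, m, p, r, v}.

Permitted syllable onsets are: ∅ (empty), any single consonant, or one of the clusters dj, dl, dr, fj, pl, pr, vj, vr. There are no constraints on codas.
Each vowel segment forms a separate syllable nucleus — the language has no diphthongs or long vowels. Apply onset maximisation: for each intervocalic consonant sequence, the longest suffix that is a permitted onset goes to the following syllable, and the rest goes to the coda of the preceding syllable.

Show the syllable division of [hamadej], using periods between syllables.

Vowels present: a, a, e; each is a nucleus, giving 3 syllables.
V1 /a/ – V2 /a/: just /m/ — single C goes to the following onset.
V2 /a/ – V3 /e/: just /d/ — single C goes to the following onset.

ha.ma.dej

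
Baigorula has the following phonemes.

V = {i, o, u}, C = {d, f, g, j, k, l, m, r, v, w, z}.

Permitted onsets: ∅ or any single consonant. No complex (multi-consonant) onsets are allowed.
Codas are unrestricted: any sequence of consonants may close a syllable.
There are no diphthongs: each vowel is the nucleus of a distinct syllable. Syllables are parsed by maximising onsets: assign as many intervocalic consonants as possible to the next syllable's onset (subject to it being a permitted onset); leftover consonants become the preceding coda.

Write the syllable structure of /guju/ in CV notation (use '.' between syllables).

CV.CV

Nuclei (vowels): u, u → 2 syllables.
σ1/σ2 boundary: just /j/ — single C goes to the following onset.
Syllabification: gu.ju.
Mapping each syllable to C/V: /gu/ → CV, /ju/ → CV.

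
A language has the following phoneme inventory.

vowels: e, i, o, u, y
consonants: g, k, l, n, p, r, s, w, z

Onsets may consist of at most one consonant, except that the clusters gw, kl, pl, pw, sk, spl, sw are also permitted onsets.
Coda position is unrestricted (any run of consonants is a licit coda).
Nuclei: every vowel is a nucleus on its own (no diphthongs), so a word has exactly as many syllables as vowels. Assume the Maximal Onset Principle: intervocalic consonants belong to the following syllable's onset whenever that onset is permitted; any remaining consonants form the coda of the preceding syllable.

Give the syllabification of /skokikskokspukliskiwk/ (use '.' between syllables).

The vowels are o, i, o, u, i, i — 6 nuclei, so 6 syllables.
/o…i/ gap (V1→V2): /k/ is a single consonant, so it becomes the next onset.
/i…o/ gap (V2→V3): /ksk/; trying suffixes from longest down, /sk/ is the first permitted one, so coda /k/ | onset /sk/.
/o…u/ gap (V3→V4): /ksp/; trying suffixes from longest down, /p/ is the first permitted one, so coda /ks/ | onset /p/.
/u…i/ gap (V4→V5): /kl/ is a licit onset in full, so it all attaches to the next syllable.
/i…i/ gap (V5→V6): /sk/ is a licit onset in full, so it all attaches to the next syllable.

sko.kik.skoks.pu.kli.skiwk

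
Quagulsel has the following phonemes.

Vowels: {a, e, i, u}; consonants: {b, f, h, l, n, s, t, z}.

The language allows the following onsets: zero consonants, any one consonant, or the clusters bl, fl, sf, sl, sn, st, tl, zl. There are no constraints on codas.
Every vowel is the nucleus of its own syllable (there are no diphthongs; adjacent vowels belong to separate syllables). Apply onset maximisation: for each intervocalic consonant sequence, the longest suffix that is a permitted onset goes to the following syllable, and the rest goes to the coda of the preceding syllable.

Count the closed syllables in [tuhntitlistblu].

2

Vowels present: u, i, i, u; each is a nucleus, giving 4 syllables.
Between /u/ (V1) and /i/ (V2): cluster /hnt/ — the longest permitted-onset suffix is /t/; onset = /t/, preceding coda = /hn/.
Between /i/ (V2) and /i/ (V3): cluster /tl/ — /tl/ is itself a permitted onset, so the whole cluster goes right; preceding coda = ∅.
Between /i/ (V3) and /u/ (V4): /stbl/ — longest licit onset from the right is /bl/, leaving /st/ as coda.
Syllabification: tuhn.ti.tlist.blu.
Classifying each syllable: /tuhn/ (closed), /ti/ (open), /tlist/ (closed), /blu/ (open).
Closed syllables: 2.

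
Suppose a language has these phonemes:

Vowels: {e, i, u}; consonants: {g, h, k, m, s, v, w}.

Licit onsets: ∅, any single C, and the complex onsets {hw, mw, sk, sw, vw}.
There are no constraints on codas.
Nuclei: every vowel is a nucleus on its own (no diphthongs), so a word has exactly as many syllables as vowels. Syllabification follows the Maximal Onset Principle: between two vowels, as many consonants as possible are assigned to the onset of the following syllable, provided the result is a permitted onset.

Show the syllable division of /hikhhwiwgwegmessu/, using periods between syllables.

hikh.hwiwg.weg.mes.su

The vowels are i, i, e, e, u — 5 nuclei, so 5 syllables.
σ1/σ2 boundary: /khhw/; trying suffixes from longest down, /hw/ is the first permitted one, so coda /kh/ | onset /hw/.
σ2/σ3 boundary: /wgw/ — longest licit onset from the right is /w/, leaving /wg/ as coda.
σ3/σ4 boundary: /gm/; trying suffixes from longest down, /m/ is the first permitted one, so coda /g/ | onset /m/.
σ4/σ5 boundary: /ss/ — longest licit onset from the right is /s/, leaving /s/ as coda.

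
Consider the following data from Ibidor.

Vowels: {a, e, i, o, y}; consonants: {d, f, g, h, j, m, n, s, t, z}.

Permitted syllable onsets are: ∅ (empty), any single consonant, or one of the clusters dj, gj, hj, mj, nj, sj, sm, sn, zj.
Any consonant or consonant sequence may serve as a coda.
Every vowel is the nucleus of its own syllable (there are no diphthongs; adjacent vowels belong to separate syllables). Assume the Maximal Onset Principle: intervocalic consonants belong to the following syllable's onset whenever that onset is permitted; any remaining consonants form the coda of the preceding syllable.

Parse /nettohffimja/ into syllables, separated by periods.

net.tohf.fi.mja

The vowels are e, o, i, a — 4 nuclei, so 4 syllables.
/e…o/ gap (V1→V2): cluster /tt/ — the longest permitted-onset suffix is /t/; onset = /t/, preceding coda = /t/.
/o…i/ gap (V2→V3): /hff/ — longest licit onset from the right is /f/, leaving /hf/ as coda.
/i…a/ gap (V3→V4): /mj/ — entire cluster is a permitted onset → onset /mj/, coda ∅.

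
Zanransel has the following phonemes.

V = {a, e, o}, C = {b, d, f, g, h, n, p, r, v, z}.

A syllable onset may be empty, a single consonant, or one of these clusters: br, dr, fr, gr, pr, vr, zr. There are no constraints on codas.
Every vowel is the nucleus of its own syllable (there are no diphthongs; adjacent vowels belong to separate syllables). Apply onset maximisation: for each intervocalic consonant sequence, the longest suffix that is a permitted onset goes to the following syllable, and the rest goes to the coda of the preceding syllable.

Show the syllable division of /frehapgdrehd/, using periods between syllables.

Vowels present: e, a, e; each is a nucleus, giving 3 syllables.
σ1/σ2 boundary: /h/ → onset of the next syllable (single consonants are always licit onsets).
σ2/σ3 boundary: /pgdr/; trying suffixes from longest down, /dr/ is the first permitted one, so coda /pg/ | onset /dr/.

fre.hapg.drehd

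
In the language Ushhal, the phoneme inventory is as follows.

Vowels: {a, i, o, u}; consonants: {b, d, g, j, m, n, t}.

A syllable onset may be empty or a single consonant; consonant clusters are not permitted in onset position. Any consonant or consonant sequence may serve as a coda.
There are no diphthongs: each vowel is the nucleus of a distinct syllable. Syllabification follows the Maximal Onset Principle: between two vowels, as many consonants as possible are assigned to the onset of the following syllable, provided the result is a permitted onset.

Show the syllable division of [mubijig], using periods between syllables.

The vowels are u, i, i — 3 nuclei, so 3 syllables.
Between /u/ (V1) and /i/ (V2): /b/ is a single consonant, so it becomes the next onset.
Between /i/ (V2) and /i/ (V3): /j/ is a single consonant, so it becomes the next onset.

mu.bi.jig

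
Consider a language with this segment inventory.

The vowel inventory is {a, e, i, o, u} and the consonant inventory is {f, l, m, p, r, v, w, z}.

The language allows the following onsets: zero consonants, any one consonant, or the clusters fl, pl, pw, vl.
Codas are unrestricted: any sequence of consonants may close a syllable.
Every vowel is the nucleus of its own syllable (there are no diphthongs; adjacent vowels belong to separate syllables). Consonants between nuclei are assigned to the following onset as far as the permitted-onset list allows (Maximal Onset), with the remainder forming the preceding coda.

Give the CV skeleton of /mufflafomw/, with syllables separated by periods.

Vowels present: u, a, o; each is a nucleus, giving 3 syllables.
V1 /u/ – V2 /a/: /ffl/ splits as /f/ + /fl/ (/fl/ is the longest suffix that is a licit onset).
V2 /a/ – V3 /o/: /f/ → onset of the next syllable (single consonants are always licit onsets).
So the parse is muf.fla.fomw.
Mapping each syllable to C/V: /muf/ → CVC, /fla/ → CCV, /fomw/ → CVCC.

CVC.CCV.CVCC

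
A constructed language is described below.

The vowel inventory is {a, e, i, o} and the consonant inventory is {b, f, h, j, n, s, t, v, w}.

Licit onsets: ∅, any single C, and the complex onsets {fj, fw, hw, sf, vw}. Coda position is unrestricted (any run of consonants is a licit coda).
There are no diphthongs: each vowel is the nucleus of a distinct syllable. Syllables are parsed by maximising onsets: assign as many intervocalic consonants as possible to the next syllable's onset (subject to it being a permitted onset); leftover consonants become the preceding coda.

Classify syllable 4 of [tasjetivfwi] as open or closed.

open

The vowels are a, e, i, i — 4 nuclei, so 4 syllables.
σ1/σ2 boundary: cluster /sj/ — the longest permitted-onset suffix is /j/; onset = /j/, preceding coda = /s/.
σ2/σ3 boundary: /t/ → onset of the next syllable (single consonants are always licit onsets).
σ3/σ4 boundary: cluster /vfw/ — the longest permitted-onset suffix is /fw/; onset = /fw/, preceding coda = /v/.
Syllabification: tas.je.tiv.fwi.
Syllable 4 is /fwi/; it ends in its nucleus with no coda, so it is open.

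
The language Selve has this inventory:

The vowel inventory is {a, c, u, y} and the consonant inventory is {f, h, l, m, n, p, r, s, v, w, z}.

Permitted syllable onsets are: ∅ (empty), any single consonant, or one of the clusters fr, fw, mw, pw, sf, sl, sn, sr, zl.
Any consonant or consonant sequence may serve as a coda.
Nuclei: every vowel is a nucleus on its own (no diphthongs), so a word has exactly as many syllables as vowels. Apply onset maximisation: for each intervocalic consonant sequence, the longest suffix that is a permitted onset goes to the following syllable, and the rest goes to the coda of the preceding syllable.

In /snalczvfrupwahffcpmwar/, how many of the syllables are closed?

4

Nuclei (vowels): a, c, u, a, c, a → 6 syllables.
Between /a/ (V1) and /c/ (V2): just /l/ — single C goes to the following onset.
Between /c/ (V2) and /u/ (V3): /zvfr/ splits as /zv/ + /fr/ (/fr/ is the longest suffix that is a licit onset).
Between /u/ (V3) and /a/ (V4): cluster /pw/ — /pw/ is itself a permitted onset, so the whole cluster goes right; preceding coda = ∅.
Between /a/ (V4) and /c/ (V5): /hff/ — longest licit onset from the right is /f/, leaving /hf/ as coda.
Between /c/ (V5) and /a/ (V6): /pmw/ splits as /p/ + /mw/ (/mw/ is the longest suffix that is a licit onset).
Syllabification: sna.lczv.fru.pwahf.fcp.mwar.
Classifying each syllable: /sna/ (open), /lczv/ (closed), /fru/ (open), /pwahf/ (closed), /fcp/ (closed), /mwar/ (closed).
Closed syllables: 4.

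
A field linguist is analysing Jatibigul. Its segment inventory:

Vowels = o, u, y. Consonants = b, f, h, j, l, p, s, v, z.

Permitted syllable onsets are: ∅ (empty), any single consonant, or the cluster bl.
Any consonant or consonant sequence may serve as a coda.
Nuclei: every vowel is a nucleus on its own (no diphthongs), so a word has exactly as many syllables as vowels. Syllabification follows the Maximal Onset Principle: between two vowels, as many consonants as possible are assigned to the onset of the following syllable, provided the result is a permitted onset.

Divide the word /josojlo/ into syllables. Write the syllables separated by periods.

Vowels present: o, o, o; each is a nucleus, giving 3 syllables.
V1 /o/ – V2 /o/: just /s/ — single C goes to the following onset.
V2 /o/ – V3 /o/: /jl/; trying suffixes from longest down, /l/ is the first permitted one, so coda /j/ | onset /l/.

jo.soj.lo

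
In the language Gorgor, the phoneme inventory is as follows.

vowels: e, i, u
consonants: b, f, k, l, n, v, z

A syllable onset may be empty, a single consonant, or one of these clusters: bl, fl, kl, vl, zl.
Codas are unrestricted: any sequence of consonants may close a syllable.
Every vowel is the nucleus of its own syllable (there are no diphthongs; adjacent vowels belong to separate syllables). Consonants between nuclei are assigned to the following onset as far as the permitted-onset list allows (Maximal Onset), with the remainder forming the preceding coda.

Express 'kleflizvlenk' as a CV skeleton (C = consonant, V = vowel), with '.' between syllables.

CCV.CCVC.CCVCC

Vowels present: e, i, e; each is a nucleus, giving 3 syllables.
V1 /e/ – V2 /i/: cluster /fl/ — /fl/ is itself a permitted onset, so the whole cluster goes right; preceding coda = ∅.
V2 /i/ – V3 /e/: /zvl/ — longest licit onset from the right is /vl/, leaving /z/ as coda.
Putting it together: kle.fliz.vlenk.
Mapping each syllable to C/V: /kle/ → CCV, /fliz/ → CCVC, /vlenk/ → CCVCC.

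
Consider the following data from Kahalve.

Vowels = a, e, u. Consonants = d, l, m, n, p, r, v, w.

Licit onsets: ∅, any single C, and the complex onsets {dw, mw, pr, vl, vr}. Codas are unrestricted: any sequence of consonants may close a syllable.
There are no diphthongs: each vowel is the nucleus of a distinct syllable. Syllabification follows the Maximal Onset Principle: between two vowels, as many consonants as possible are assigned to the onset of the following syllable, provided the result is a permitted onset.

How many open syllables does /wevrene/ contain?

3

Vowels present: e, e, e; each is a nucleus, giving 3 syllables.
Between /e/ (V1) and /e/ (V2): cluster /vr/ — /vr/ is itself a permitted onset, so the whole cluster goes right; preceding coda = ∅.
Between /e/ (V2) and /e/ (V3): /n/ → onset of the next syllable (single consonants are always licit onsets).
Syllabification: we.vre.ne.
Classifying each syllable: /we/ (open), /vre/ (open), /ne/ (open).
Open syllables: 3.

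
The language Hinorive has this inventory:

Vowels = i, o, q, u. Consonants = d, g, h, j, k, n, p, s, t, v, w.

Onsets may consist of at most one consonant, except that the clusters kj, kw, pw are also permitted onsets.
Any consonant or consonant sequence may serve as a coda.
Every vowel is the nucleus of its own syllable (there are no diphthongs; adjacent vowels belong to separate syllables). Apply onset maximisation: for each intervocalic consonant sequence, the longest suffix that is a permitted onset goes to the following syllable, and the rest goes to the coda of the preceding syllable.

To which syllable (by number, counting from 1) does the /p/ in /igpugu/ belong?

2

Vowels present: i, u, u; each is a nucleus, giving 3 syllables.
σ1/σ2 boundary: cluster /gp/ — the longest permitted-onset suffix is /p/; onset = /p/, preceding coda = /g/.
σ2/σ3 boundary: /g/ is a single consonant, so it becomes the next onset.
So the parse is ig.pu.gu.
The /p/ is in the onset of syllable 2 (/pu/).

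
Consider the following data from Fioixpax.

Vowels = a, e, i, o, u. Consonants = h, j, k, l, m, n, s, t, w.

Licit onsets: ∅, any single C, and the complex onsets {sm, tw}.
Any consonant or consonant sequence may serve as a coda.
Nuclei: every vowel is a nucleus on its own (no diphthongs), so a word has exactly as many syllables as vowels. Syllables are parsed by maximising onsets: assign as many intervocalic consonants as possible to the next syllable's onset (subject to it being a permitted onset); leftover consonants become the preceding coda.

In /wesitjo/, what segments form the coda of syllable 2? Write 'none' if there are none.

t

Nuclei (vowels): e, i, o → 3 syllables.
/e…i/ gap (V1→V2): /s/ → onset of the next syllable (single consonants are always licit onsets).
/i…o/ gap (V2→V3): /tj/ — longest licit onset from the right is /j/, leaving /t/ as coda.
Putting it together: we.sit.jo.
Syllable 2 is /sit/: onset /s/, nucleus /i/, coda /t/.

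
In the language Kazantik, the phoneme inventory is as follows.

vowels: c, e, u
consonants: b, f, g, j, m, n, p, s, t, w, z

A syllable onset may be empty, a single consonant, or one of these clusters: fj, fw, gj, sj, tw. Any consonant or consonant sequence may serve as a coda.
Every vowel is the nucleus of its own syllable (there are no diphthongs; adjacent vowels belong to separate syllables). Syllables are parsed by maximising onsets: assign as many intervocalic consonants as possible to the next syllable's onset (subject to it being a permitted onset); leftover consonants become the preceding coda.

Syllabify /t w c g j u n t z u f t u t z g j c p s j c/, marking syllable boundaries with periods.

twc.gjunt.zuf.tutz.gjcp.sjc

The vowels are c, u, u, u, c, c — 6 nuclei, so 6 syllables.
V1 /c/ – V2 /u/: /gj/ is a licit onset in full, so it all attaches to the next syllable.
V2 /u/ – V3 /u/: /ntz/ — longest licit onset from the right is /z/, leaving /nt/ as coda.
V3 /u/ – V4 /u/: /ft/ splits as /f/ + /t/ (/t/ is the longest suffix that is a licit onset).
V4 /u/ – V5 /c/: /tzgj/ splits as /tz/ + /gj/ (/gj/ is the longest suffix that is a licit onset).
V5 /c/ – V6 /c/: /psj/ — longest licit onset from the right is /sj/, leaving /p/ as coda.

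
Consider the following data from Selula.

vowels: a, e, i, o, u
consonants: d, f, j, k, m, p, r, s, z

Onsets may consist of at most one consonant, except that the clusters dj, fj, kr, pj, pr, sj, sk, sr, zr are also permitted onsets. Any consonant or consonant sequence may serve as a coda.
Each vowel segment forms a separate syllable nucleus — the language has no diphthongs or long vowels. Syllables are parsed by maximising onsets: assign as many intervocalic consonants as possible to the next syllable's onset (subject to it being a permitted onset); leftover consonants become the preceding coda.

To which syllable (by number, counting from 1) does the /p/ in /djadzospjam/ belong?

3

The vowels are a, o, a — 3 nuclei, so 3 syllables.
/a…o/ gap (V1→V2): /dz/ — longest licit onset from the right is /z/, leaving /d/ as coda.
/o…a/ gap (V2→V3): cluster /spj/ — the longest permitted-onset suffix is /pj/; onset = /pj/, preceding coda = /s/.
So the parse is djad.zos.pjam.
The /p/ is in the onset of syllable 3 (/pjam/).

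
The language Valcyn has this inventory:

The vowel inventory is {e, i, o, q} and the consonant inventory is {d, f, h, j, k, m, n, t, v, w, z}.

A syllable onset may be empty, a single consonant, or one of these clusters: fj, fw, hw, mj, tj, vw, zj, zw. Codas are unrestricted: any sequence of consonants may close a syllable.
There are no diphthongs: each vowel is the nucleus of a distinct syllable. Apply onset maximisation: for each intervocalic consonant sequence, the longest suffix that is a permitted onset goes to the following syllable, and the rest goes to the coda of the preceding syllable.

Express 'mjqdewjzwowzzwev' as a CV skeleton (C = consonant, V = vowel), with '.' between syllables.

The vowels are q, e, o, e — 4 nuclei, so 4 syllables.
σ1/σ2 boundary: /d/ is a single consonant, so it becomes the next onset.
σ2/σ3 boundary: /wjzw/ — longest licit onset from the right is /zw/, leaving /wj/ as coda.
σ3/σ4 boundary: /wzzw/ — longest licit onset from the right is /zw/, leaving /wz/ as coda.
So the parse is mjq.dewj.zwowz.zwev.
Mapping each syllable to C/V: /mjq/ → CCV, /dewj/ → CVCC, /zwowz/ → CCVCC, /zwev/ → CCVC.

CCV.CVCC.CCVCC.CCVC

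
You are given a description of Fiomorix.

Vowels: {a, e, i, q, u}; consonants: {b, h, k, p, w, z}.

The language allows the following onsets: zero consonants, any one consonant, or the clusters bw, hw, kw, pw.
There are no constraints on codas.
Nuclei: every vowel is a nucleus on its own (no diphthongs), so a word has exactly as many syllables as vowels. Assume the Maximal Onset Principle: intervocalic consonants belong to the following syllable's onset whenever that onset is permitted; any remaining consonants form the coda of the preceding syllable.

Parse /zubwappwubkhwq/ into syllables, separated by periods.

zu.bwap.pwubk.hwq

The vowels are u, a, u, q — 4 nuclei, so 4 syllables.
V1 /u/ – V2 /a/: cluster /bw/ — /bw/ is itself a permitted onset, so the whole cluster goes right; preceding coda = ∅.
V2 /a/ – V3 /u/: /ppw/ splits as /p/ + /pw/ (/pw/ is the longest suffix that is a licit onset).
V3 /u/ – V4 /q/: /bkhw/ — longest licit onset from the right is /hw/, leaving /bk/ as coda.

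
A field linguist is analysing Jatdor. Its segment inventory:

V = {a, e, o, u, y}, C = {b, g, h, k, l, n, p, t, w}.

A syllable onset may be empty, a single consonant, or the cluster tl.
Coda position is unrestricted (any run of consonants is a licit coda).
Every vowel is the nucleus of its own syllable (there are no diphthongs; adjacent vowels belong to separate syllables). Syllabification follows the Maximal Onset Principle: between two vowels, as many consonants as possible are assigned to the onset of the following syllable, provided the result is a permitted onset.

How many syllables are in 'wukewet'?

3

Nuclei (vowels): u, e, e → 3 syllables.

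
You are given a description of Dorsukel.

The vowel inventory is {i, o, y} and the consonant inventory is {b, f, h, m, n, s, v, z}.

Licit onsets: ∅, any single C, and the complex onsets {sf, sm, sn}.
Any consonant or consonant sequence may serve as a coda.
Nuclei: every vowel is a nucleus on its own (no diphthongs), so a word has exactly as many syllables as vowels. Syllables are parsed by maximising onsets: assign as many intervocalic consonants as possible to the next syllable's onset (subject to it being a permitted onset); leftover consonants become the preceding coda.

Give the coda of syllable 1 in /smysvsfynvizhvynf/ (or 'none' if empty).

sv

Nuclei (vowels): y, y, i, y → 4 syllables.
Between /y/ (V1) and /y/ (V2): /svsf/ — longest licit onset from the right is /sf/, leaving /sv/ as coda.
Between /y/ (V2) and /i/ (V3): /nv/ splits as /n/ + /v/ (/v/ is the longest suffix that is a licit onset).
Between /i/ (V3) and /y/ (V4): /zhv/ — longest licit onset from the right is /v/, leaving /zh/ as coda.
Syllabification: smysv.sfyn.vizh.vynf.
Syllable 1 is /smysv/: onset /sm/, nucleus /y/, coda /sv/.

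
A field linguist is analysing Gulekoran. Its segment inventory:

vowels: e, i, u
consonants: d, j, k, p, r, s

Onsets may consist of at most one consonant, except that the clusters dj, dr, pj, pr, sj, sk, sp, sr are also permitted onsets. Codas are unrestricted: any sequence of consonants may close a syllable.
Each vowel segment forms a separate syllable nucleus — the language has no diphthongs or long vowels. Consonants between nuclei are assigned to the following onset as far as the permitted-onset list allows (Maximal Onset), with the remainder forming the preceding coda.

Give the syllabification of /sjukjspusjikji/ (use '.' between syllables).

The vowels are u, u, i, i — 4 nuclei, so 4 syllables.
Between /u/ (V1) and /u/ (V2): cluster /kjsp/ — the longest permitted-onset suffix is /sp/; onset = /sp/, preceding coda = /kj/.
Between /u/ (V2) and /i/ (V3): cluster /sj/ — /sj/ is itself a permitted onset, so the whole cluster goes right; preceding coda = ∅.
Between /i/ (V3) and /i/ (V4): cluster /kj/ — the longest permitted-onset suffix is /j/; onset = /j/, preceding coda = /k/.

sjukj.spu.sjik.ji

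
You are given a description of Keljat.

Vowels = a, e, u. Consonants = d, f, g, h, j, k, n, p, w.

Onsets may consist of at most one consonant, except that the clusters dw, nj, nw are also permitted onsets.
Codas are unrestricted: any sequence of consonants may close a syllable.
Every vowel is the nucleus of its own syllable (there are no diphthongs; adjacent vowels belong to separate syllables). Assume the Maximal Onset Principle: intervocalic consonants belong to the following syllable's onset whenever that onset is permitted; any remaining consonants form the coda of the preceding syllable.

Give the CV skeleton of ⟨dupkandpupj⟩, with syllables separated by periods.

Nuclei (vowels): u, a, u → 3 syllables.
σ1/σ2 boundary: /pk/; trying suffixes from longest down, /k/ is the first permitted one, so coda /p/ | onset /k/.
σ2/σ3 boundary: /ndp/ — longest licit onset from the right is /p/, leaving /nd/ as coda.
So the parse is dup.kand.pupj.
Mapping each syllable to C/V: /dup/ → CVC, /kand/ → CVCC, /pupj/ → CVCC.

CVC.CVCC.CVCC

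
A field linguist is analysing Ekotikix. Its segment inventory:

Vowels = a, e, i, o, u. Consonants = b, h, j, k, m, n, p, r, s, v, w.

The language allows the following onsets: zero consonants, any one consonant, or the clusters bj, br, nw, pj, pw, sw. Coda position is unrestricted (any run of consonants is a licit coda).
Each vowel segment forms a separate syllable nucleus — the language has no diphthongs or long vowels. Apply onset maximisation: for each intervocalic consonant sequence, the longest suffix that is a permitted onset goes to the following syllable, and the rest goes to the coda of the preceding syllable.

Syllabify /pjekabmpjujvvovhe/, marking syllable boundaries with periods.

pje.kabm.pjujv.vov.he

Nuclei (vowels): e, a, u, o, e → 5 syllables.
/e…a/ gap (V1→V2): /k/ is a single consonant, so it becomes the next onset.
/a…u/ gap (V2→V3): cluster /bmpj/ — the longest permitted-onset suffix is /pj/; onset = /pj/, preceding coda = /bm/.
/u…o/ gap (V3→V4): cluster /jvv/ — the longest permitted-onset suffix is /v/; onset = /v/, preceding coda = /jv/.
/o…e/ gap (V4→V5): cluster /vh/ — the longest permitted-onset suffix is /h/; onset = /h/, preceding coda = /v/.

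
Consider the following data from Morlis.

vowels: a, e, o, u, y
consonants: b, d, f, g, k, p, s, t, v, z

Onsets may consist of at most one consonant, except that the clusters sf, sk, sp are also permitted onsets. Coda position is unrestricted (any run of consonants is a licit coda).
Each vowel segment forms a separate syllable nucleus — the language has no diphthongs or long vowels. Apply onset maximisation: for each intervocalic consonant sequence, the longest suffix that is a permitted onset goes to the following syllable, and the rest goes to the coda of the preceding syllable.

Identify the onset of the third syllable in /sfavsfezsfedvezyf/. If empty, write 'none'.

Nuclei (vowels): a, e, e, e, y → 5 syllables.
σ1/σ2 boundary: /vsf/ splits as /v/ + /sf/ (/sf/ is the longest suffix that is a licit onset).
σ2/σ3 boundary: /zsf/; trying suffixes from longest down, /sf/ is the first permitted one, so coda /z/ | onset /sf/.
σ3/σ4 boundary: /dv/ splits as /d/ + /v/ (/v/ is the longest suffix that is a licit onset).
σ4/σ5 boundary: /z/ is a single consonant, so it becomes the next onset.
Putting it together: sfav.sfez.sfed.ve.zyf.
Syllable 3 is /sfed/: onset /sf/, nucleus /e/, coda /d/.

sf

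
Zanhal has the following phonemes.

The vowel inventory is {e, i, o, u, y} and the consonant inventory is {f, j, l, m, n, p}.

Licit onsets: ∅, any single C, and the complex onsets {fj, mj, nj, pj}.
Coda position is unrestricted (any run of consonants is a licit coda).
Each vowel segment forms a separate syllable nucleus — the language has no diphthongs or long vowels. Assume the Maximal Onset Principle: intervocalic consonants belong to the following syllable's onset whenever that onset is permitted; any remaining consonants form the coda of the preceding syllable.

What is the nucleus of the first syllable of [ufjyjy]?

u

Vowels present: u, y, y; each is a nucleus, giving 3 syllables.
The first nucleus (vowel 1 from the left) is /u/.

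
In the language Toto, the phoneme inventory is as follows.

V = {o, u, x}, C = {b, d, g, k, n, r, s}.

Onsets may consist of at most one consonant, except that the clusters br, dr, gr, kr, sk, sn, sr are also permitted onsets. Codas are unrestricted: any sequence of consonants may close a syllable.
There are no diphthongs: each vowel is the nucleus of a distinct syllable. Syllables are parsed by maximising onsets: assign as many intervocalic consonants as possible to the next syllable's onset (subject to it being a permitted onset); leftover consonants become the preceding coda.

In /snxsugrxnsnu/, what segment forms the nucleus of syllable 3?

Nuclei (vowels): x, u, x, u → 4 syllables.
The third nucleus (vowel 3 from the left) is /x/.

x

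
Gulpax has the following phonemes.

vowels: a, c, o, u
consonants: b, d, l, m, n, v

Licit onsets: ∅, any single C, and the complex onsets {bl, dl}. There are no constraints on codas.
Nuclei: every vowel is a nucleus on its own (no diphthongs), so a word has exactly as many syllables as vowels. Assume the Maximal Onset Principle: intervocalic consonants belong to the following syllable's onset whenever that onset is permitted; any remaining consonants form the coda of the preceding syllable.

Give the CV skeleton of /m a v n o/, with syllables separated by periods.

The vowels are a, o — 2 nuclei, so 2 syllables.
σ1/σ2 boundary: cluster /vn/ — the longest permitted-onset suffix is /n/; onset = /n/, preceding coda = /v/.
Putting it together: mav.no.
Mapping each syllable to C/V: /mav/ → CVC, /no/ → CV.

CVC.CV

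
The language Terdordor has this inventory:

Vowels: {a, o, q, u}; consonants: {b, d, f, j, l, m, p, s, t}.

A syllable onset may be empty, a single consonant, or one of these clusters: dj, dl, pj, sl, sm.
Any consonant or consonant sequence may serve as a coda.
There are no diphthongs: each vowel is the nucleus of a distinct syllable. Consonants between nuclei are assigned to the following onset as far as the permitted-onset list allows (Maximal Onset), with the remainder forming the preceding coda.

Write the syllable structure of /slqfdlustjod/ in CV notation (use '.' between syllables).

Nuclei (vowels): q, u, o → 3 syllables.
V1 /q/ – V2 /u/: /fdl/; trying suffixes from longest down, /dl/ is the first permitted one, so coda /f/ | onset /dl/.
V2 /u/ – V3 /o/: cluster /stj/ — the longest permitted-onset suffix is /j/; onset = /j/, preceding coda = /st/.
Syllabification: slqf.dlust.jod.
Mapping each syllable to C/V: /slqf/ → CCVC, /dlust/ → CCVCC, /jod/ → CVC.

CCVC.CCVCC.CVC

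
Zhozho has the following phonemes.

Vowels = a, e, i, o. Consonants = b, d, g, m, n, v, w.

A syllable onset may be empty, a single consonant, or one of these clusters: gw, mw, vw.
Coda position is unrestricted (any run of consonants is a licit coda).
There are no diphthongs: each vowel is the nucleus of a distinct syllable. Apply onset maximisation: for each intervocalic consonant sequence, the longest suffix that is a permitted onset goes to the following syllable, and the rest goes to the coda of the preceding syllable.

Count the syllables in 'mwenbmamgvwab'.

Vowels present: e, a, a; each is a nucleus, giving 3 syllables.

3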